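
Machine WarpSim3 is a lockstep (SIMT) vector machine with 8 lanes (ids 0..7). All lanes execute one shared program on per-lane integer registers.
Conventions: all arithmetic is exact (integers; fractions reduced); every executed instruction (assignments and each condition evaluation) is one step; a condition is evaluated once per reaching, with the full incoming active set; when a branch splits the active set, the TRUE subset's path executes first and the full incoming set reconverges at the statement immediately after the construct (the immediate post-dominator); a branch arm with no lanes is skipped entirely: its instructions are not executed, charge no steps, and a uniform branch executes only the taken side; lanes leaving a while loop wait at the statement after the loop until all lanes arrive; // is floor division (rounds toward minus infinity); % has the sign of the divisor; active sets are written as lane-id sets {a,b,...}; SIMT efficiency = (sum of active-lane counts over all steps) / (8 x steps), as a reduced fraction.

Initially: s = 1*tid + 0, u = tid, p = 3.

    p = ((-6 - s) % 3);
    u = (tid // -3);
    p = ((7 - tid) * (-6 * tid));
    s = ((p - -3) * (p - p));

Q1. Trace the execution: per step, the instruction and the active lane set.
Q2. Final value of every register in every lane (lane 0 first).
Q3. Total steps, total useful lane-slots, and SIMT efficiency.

step 0: p <- ((-6 - s) % 3)          {0,1,2,3,4,5,6,7}
step 1: u <- (tid // -3)             {0,1,2,3,4,5,6,7}
step 2: p <- ((7 - tid) * (-6 * tid)) {0,1,2,3,4,5,6,7}
step 3: s <- ((p - -3) * (p - p))    {0,1,2,3,4,5,6,7}

Answer: 4 steps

s: 0,0,0,0,0,0,0,0
u: 0,-1,-1,-1,-2,-2,-2,-3
p: 0,-36,-60,-72,-72,-60,-36,0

steps = 4; useful = 32; efficiency = 32/32 = 1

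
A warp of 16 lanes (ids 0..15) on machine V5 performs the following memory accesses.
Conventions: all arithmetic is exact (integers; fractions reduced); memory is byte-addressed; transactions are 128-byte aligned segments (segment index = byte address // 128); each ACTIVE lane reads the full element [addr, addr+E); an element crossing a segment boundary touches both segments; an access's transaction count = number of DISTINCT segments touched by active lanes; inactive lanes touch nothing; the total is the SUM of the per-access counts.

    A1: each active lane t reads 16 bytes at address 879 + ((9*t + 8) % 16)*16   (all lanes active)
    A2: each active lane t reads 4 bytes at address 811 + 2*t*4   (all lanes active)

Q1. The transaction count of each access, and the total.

A1: 3 transactions
A2: 2 transactions

Answer: 3,2; total 5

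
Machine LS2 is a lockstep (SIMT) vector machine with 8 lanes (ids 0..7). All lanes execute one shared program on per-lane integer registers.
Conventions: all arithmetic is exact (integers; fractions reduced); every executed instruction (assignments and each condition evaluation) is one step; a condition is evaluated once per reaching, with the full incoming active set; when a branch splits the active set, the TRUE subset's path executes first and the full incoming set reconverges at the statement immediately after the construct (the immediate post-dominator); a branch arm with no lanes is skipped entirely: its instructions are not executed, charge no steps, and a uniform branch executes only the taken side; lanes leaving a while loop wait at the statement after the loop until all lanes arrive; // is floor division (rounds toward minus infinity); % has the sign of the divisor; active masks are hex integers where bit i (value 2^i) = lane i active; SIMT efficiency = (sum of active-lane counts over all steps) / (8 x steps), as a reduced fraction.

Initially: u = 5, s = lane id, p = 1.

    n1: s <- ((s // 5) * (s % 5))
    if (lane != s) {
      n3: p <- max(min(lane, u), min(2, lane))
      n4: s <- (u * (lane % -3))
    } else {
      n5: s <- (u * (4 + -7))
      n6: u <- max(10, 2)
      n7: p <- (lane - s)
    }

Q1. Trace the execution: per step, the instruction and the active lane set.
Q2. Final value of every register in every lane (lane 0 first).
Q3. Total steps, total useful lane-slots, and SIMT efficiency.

step 0: s <- ((s // 5) * (s % 5))    0xff
step 1: eval (lane != s)             0xff
step 2: p <- max(min(lane, u), min(2, lane)) 0xfe
step 3: s <- (u * (lane % -3))       0xfe
step 4: s <- (u * (4 + -7))          0x01
step 5: u <- max(10, 2)              0x01
step 6: p <- (lane - s)              0x01

Answer: 7 steps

u: 10,5,5,5,5,5,5,5
s: -15,-10,-5,0,-10,-5,0,-10
p: 15,1,2,3,4,5,5,5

steps = 7; useful = 33; efficiency = 33/56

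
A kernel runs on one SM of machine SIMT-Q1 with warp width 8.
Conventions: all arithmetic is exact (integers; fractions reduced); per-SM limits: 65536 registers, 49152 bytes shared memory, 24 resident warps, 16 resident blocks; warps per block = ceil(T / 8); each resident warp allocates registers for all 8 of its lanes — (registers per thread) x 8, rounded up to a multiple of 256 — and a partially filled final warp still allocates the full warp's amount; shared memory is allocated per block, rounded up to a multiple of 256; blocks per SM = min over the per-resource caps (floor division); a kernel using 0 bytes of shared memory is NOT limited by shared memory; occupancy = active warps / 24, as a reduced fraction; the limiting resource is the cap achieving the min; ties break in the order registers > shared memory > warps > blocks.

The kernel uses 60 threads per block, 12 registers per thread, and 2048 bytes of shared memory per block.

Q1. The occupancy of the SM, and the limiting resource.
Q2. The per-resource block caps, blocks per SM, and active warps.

Answer: occupancy 1, limited by warps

registers: 32 blocks
shared memory: 24 blocks
warps: 3 blocks
blocks: 16 blocks

Answer: 3 blocks, 24 active warps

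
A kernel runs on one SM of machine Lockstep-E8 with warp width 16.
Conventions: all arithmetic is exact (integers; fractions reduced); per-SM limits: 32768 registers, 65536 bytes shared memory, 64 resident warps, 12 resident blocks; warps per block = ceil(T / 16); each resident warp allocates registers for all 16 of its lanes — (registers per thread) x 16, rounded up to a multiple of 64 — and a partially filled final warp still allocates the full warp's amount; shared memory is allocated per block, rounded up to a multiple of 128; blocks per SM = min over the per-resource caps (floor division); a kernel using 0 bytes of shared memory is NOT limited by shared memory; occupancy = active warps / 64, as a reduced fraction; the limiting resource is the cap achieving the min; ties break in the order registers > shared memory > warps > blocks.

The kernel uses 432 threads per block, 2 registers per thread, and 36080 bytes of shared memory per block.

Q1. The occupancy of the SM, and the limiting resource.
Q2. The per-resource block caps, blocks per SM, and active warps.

Answer: occupancy 27/64, limited by shared memory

registers: 18 blocks
shared memory: 1 block
warps: 2 blocks
blocks: 12 blocks

Answer: 1 block, 27 active warps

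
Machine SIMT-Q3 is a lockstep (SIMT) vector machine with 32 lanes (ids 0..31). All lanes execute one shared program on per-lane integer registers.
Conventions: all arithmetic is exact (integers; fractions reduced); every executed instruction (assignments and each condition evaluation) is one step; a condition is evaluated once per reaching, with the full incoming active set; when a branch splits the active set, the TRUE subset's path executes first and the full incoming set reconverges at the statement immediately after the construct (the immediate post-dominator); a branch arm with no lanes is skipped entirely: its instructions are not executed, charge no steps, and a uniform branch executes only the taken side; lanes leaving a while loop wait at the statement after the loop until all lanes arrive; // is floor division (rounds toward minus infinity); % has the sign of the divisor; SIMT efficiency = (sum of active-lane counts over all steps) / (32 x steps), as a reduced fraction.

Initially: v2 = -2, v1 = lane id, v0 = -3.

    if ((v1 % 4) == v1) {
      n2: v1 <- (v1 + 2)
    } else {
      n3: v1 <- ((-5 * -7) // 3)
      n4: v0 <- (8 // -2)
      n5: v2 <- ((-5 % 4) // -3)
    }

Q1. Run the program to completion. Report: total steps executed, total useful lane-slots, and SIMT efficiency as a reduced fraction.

Answer: 5 steps, 120 useful, 3/4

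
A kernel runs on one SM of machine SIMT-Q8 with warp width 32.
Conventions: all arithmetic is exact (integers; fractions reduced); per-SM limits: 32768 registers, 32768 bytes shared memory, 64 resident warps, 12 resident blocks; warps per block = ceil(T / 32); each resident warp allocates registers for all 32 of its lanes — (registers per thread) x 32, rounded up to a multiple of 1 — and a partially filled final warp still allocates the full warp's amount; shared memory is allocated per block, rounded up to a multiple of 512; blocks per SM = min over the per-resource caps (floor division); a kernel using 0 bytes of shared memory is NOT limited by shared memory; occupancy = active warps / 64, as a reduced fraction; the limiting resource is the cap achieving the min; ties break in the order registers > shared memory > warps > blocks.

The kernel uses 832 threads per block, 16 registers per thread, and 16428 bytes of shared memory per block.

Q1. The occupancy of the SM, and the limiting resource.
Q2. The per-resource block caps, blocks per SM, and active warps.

Answer: occupancy 13/32, limited by shared memory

registers: 2 blocks
shared memory: 1 block
warps: 2 blocks
blocks: 12 blocks

Answer: 1 block, 26 active warps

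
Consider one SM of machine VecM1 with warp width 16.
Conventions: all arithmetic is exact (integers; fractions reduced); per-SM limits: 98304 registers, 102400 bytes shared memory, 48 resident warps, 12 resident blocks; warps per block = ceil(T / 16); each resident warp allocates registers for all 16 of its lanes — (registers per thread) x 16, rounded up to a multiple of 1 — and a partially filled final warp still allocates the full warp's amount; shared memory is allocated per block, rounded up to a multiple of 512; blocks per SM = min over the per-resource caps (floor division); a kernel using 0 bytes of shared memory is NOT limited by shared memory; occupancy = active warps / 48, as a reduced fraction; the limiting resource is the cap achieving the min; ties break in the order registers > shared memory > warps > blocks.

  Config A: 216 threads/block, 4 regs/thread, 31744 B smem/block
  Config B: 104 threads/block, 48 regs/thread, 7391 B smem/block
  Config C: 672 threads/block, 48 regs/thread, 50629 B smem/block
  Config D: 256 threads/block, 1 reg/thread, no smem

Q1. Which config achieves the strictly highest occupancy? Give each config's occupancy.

occupancies: A 7/8, B 7/8, C 7/8, D 1

Answer: D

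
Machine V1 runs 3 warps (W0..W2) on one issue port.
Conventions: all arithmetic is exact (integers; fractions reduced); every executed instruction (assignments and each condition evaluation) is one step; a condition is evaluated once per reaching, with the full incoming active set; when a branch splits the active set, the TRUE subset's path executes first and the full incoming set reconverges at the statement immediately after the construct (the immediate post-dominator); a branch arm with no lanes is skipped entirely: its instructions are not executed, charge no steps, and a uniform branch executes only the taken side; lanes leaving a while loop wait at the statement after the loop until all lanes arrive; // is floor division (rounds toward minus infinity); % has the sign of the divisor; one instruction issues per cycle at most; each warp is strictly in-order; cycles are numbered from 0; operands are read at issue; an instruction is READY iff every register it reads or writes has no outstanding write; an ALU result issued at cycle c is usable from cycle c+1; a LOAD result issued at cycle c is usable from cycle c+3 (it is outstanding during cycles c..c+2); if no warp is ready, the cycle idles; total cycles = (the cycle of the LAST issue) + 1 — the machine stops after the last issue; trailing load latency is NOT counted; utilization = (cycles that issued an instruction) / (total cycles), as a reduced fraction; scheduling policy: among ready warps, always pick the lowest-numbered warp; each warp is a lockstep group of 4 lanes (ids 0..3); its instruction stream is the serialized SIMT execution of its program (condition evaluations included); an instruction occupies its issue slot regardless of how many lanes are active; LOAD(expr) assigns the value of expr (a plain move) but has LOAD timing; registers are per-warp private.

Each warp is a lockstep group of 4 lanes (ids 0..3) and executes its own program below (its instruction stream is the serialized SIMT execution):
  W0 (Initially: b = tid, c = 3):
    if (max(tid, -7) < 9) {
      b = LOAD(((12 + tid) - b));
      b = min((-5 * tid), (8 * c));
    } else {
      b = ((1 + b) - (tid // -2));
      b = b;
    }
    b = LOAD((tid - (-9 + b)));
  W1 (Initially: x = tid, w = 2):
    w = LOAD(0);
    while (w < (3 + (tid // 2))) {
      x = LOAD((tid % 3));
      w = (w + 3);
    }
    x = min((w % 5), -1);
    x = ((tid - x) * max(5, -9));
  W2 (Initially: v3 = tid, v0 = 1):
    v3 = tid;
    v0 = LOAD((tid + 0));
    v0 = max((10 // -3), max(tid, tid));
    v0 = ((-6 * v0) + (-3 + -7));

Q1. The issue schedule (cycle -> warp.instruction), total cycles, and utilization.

cycle 0: W0.I0
cycle 1: W0.I1
cycle 2: W1.I0
cycle 3: W2.I0
cycle 4: W0.I2
cycle 5: W0.I3
cycle 6: W1.I1
cycle 7: W1.I2
cycle 8: W1.I3
cycle 9: W1.I4
cycle 10: W1.I5
cycle 11: W1.I6
cycle 12: W1.I7
cycle 13: W1.I8
cycle 14: W1.I9
cycle 15: W2.I1
cycle 16: idle
cycle 17: idle
cycle 18: W2.I2
cycle 19: W2.I3

Answer: 20 cycles, utilization 9/10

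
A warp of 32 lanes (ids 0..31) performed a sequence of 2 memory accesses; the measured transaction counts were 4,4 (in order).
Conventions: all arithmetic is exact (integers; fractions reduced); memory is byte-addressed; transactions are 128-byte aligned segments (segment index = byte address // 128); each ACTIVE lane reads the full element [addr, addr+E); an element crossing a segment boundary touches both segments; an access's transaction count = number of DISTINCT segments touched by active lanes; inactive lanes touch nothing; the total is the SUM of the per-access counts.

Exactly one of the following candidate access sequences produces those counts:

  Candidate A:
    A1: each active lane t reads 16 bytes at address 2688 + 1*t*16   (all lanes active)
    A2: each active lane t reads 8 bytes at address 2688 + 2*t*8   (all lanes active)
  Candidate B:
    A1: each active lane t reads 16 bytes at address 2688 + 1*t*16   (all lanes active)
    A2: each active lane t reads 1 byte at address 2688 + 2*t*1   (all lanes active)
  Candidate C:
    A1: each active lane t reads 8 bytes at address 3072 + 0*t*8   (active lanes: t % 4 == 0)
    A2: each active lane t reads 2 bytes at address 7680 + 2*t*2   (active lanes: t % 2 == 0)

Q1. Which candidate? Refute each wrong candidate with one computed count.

B: A2 gives 1 transaction, not 4
C: A1 gives 1 transaction, not 4
A: all counts match (4,4)

Answer: A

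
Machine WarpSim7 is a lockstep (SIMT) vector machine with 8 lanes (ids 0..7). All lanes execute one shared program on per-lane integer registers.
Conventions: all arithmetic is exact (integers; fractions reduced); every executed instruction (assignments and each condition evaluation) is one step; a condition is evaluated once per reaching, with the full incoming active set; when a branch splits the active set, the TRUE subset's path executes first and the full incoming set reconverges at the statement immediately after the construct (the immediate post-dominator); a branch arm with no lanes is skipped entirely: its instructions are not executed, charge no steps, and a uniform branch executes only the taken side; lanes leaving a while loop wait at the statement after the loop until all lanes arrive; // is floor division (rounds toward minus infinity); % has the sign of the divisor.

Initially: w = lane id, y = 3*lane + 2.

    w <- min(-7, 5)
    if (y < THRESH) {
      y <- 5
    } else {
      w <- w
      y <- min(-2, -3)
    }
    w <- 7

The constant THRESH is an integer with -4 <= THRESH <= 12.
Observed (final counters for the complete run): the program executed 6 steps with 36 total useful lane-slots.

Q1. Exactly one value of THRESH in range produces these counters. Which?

Answer: THRESH = 12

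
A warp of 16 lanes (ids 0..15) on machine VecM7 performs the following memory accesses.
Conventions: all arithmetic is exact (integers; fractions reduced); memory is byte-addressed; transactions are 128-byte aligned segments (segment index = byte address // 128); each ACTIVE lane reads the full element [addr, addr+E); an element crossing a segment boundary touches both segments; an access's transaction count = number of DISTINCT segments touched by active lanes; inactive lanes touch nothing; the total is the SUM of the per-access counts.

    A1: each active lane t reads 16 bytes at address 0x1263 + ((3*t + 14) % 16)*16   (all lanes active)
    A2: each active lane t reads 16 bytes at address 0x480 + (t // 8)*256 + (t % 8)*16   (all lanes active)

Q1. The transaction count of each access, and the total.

A1: 3 transactions
A2: 2 transactions

Answer: 3,2; total 5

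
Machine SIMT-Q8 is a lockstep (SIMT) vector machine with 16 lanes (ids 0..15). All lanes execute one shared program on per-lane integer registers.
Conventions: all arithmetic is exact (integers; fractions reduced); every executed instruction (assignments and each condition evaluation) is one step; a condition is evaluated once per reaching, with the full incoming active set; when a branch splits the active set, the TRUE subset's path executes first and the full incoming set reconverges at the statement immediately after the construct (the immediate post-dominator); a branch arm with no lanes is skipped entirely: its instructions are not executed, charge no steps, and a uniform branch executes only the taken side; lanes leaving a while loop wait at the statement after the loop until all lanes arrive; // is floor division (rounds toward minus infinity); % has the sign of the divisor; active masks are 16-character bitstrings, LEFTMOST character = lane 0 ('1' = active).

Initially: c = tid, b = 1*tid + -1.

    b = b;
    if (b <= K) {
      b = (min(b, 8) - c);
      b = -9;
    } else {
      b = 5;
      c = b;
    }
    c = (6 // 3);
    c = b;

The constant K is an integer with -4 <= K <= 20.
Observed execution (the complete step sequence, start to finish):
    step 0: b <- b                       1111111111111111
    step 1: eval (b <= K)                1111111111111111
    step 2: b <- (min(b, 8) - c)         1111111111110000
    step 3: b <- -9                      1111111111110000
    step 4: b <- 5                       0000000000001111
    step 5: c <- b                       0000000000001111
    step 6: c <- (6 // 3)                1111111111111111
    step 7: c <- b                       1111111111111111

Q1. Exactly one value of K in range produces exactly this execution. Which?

Answer: K = 10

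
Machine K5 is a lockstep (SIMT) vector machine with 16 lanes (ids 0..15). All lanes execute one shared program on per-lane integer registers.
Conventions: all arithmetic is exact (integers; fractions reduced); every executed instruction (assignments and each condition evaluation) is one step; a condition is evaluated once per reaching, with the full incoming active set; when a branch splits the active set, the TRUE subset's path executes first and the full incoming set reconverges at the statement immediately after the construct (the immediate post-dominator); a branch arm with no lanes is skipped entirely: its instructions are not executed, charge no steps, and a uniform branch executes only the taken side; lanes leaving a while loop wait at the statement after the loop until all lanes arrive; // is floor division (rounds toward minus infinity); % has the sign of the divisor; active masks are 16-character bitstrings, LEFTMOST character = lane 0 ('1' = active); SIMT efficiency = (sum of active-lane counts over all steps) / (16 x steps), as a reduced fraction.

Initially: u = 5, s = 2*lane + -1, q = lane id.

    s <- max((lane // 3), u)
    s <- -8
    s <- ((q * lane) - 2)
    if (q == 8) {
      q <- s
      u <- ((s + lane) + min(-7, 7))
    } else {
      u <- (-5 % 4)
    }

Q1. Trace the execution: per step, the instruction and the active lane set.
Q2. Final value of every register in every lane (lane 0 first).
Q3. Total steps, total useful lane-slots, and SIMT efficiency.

step 0: s <- max((lane // 3), u)     1111111111111111
step 1: s <- -8                      1111111111111111
step 2: s <- ((q * lane) - 2)        1111111111111111
step 3: eval (q == 8)                1111111111111111
step 4: q <- s                       0000000010000000
step 5: u <- ((s + lane) + min(-7, 7)) 0000000010000000
step 6: u <- (-5 % 4)                1111111101111111

Answer: 7 steps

u: 3,3,3,3,3,3,3,3,63,3,3,3,3,3,3,3
s: -2,-1,2,7,14,23,34,47,62,79,98,119,142,167,194,223
q: 0,1,2,3,4,5,6,7,62,9,10,11,12,13,14,15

steps = 7; useful = 81; efficiency = 81/112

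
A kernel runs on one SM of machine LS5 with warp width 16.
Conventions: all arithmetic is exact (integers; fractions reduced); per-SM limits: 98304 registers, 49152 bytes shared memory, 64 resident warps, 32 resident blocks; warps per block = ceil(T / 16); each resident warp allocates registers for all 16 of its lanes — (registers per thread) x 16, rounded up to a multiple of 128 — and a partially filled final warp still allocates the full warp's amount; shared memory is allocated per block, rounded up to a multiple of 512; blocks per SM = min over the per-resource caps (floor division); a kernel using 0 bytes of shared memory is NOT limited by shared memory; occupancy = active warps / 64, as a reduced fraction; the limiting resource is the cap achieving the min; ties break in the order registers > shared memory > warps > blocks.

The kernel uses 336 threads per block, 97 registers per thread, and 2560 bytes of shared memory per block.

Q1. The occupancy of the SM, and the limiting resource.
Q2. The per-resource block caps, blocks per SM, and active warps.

Answer: occupancy 21/32, limited by registers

registers: 2 blocks
shared memory: 19 blocks
warps: 3 blocks
blocks: 32 blocks

Answer: 2 blocks, 42 active warps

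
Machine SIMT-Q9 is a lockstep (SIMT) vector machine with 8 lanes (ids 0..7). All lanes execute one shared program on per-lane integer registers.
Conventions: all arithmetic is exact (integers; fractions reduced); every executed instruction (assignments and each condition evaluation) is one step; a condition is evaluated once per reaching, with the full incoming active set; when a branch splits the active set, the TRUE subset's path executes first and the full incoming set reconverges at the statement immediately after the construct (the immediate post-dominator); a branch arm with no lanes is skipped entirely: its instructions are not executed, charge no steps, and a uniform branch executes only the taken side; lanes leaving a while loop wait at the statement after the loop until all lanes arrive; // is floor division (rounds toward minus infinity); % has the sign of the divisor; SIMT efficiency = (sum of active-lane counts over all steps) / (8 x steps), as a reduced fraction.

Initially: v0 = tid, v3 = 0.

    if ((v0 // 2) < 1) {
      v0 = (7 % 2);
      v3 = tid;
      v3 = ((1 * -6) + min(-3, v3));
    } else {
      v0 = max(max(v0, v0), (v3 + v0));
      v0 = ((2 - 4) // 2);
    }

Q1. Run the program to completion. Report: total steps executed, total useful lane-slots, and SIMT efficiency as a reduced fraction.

Answer: 6 steps, 26 useful, 13/24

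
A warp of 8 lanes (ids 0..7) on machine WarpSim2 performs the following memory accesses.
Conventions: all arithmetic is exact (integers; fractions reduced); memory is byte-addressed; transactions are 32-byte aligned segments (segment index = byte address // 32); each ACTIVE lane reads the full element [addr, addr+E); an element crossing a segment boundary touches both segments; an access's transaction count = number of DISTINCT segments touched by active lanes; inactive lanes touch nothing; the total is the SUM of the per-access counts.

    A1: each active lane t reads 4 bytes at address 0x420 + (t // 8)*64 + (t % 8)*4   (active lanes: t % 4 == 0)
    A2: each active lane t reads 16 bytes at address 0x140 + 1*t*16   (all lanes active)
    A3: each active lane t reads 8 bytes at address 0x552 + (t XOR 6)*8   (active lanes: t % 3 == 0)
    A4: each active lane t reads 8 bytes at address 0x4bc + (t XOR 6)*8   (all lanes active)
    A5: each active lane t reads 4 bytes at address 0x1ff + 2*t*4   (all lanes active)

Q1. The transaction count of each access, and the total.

A1: 1 transaction
A2: 4 transactions
A3: 3 transactions
A4: 3 transactions
A5: 3 transactions

Answer: 1,4,3,3,3; total 14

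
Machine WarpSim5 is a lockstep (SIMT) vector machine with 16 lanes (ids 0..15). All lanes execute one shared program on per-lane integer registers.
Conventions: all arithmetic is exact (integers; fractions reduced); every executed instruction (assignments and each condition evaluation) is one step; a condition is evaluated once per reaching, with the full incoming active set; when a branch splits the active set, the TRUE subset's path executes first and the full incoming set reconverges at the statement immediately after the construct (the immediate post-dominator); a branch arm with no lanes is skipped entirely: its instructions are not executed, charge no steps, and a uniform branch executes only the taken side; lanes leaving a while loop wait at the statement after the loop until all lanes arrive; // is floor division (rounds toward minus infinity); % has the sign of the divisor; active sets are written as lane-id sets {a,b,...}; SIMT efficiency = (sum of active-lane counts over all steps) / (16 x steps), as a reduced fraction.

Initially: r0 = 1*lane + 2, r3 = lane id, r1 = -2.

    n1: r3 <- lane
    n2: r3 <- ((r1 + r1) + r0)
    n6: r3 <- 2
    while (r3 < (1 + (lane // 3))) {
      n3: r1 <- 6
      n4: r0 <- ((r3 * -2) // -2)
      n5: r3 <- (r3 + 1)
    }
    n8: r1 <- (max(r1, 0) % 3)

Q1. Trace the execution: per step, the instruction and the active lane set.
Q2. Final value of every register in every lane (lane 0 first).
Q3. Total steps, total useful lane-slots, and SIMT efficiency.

step 0: r3 <- lane                   {0,1,2,3,4,5,6,7,8,9,10,11,12,13,14,15}
step 1: r3 <- ((r1 + r1) + r0)       {0,1,2,3,4,5,6,7,8,9,10,11,12,13,14,15}
step 2: r3 <- 2                      {0,1,2,3,4,5,6,7,8,9,10,11,12,13,14,15}
step 3: eval (r3 < (1 + (lane // 3))) {0,1,2,3,4,5,6,7,8,9,10,11,12,13,14,15}
step 4: r1 <- 6                      {6,7,8,9,10,11,12,13,14,15}
step 5: r0 <- ((r3 * -2) // -2)      {6,7,8,9,10,11,12,13,14,15}
step 6: r3 <- (r3 + 1)               {6,7,8,9,10,11,12,13,14,15}
step 7: eval (r3 < (1 + (lane // 3))) {6,7,8,9,10,11,12,13,14,15}
step 8: r1 <- 6                      {9,10,11,12,13,14,15}
step 9: r0 <- ((r3 * -2) // -2)      {9,10,11,12,13,14,15}
step 10: r3 <- (r3 + 1)               {9,10,11,12,13,14,15}
step 11: eval (r3 < (1 + (lane // 3))) {9,10,11,12,13,14,15}
step 12: r1 <- 6                      {12,13,14,15}
step 13: r0 <- ((r3 * -2) // -2)      {12,13,14,15}
step 14: r3 <- (r3 + 1)               {12,13,14,15}
step 15: eval (r3 < (1 + (lane // 3))) {12,13,14,15}
step 16: r1 <- 6                      {15}
step 17: r0 <- ((r3 * -2) // -2)      {15}
step 18: r3 <- (r3 + 1)               {15}
step 19: eval (r3 < (1 + (lane // 3))) {15}
step 20: r1 <- (max(r1, 0) % 3)       {0,1,2,3,4,5,6,7,8,9,10,11,12,13,14,15}

Answer: 21 steps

r0: 2,3,4,5,6,7,2,2,2,3,3,3,4,4,4,5
r3: 2,2,2,2,2,2,3,3,3,4,4,4,5,5,5,6
r1: 0,0,0,0,0,0,0,0,0,0,0,0,0,0,0,0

steps = 21; useful = 168; efficiency = 168/336 = 1/2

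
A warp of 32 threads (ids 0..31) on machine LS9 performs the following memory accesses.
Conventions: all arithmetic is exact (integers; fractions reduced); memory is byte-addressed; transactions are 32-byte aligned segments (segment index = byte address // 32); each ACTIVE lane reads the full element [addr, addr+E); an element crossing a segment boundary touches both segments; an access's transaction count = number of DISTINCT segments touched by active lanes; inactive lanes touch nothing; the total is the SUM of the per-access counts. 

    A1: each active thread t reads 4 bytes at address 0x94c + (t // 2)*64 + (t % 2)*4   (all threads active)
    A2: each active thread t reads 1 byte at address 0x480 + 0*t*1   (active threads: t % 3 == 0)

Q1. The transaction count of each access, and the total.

A1: 16 transactions
A2: 1 transaction

Answer: 16,1; total 17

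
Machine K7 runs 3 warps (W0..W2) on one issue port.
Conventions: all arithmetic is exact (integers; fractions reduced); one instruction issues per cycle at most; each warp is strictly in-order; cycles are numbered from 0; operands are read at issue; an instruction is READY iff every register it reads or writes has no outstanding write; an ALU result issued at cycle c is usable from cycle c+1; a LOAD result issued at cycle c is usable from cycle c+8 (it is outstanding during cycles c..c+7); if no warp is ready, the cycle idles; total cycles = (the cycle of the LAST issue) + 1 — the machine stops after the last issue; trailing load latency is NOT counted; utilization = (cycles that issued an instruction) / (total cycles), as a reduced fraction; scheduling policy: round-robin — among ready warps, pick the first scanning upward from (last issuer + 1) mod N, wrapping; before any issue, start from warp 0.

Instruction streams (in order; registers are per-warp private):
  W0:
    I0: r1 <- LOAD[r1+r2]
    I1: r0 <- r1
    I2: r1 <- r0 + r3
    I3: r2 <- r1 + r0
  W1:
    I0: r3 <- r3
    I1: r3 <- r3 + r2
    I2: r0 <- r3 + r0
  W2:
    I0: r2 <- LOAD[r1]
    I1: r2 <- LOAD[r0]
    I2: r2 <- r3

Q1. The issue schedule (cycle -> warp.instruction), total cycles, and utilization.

cycle 0: W0.I0
cycle 1: W1.I0
cycle 2: W2.I0
cycle 3: W1.I1
cycle 4: W1.I2
cycle 5: idle
cycle 6: idle
cycle 7: idle
cycle 8: W0.I1
cycle 9: W0.I2
cycle 10: W2.I1
cycle 11: W0.I3
cycle 12: idle
cycle 13: idle
cycle 14: idle
cycle 15: idle
cycle 16: idle
cycle 17: idle
cycle 18: W2.I2

Answer: 19 cycles, utilization 10/19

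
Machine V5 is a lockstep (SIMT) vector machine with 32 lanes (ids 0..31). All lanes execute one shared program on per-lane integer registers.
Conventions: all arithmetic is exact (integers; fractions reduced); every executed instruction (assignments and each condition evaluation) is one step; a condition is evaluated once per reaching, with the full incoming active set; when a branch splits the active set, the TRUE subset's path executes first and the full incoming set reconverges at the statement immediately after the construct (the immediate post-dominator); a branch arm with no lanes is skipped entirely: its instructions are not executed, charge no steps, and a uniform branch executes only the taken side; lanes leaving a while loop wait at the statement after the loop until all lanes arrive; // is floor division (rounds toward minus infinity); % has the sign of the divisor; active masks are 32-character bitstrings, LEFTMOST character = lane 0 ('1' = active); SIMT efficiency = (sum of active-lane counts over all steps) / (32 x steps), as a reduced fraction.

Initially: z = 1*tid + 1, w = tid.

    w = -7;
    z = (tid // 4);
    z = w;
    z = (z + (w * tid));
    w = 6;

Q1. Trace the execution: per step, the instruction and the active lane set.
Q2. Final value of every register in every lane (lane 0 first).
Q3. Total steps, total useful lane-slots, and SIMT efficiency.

step 0: w <- -7                      11111111111111111111111111111111
step 1: z <- (tid // 4)              11111111111111111111111111111111
step 2: z <- w                       11111111111111111111111111111111
step 3: z <- (z + (w * tid))         11111111111111111111111111111111
step 4: w <- 6                       11111111111111111111111111111111

Answer: 5 steps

z: -7,-14,-21,-28,-35,-42,-49,-56,-63,-70,-77,-84,-91,-98,-105,-112,-119,-126,-133,-140,-147,-154,-161,-168,-175,-182,-189,-196,-203,-210,-217,-224
w: 6,6,6,6,6,6,6,6,6,6,6,6,6,6,6,6,6,6,6,6,6,6,6,6,6,6,6,6,6,6,6,6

steps = 5; useful = 160; efficiency = 160/160 = 1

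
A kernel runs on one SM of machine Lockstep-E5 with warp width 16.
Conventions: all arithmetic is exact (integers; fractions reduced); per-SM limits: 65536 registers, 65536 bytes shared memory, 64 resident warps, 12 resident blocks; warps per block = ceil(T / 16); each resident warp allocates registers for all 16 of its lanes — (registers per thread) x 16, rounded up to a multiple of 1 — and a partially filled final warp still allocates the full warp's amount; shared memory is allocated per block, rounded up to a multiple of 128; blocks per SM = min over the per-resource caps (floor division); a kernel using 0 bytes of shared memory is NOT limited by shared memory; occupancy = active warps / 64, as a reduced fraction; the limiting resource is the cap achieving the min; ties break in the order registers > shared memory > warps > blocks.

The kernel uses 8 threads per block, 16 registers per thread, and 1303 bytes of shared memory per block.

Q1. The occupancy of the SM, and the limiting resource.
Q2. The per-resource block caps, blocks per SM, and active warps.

Answer: occupancy 3/16, limited by blocks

registers: 256 blocks
shared memory: 46 blocks
warps: 64 blocks
blocks: 12 blocks

Answer: 12 blocks, 12 active warps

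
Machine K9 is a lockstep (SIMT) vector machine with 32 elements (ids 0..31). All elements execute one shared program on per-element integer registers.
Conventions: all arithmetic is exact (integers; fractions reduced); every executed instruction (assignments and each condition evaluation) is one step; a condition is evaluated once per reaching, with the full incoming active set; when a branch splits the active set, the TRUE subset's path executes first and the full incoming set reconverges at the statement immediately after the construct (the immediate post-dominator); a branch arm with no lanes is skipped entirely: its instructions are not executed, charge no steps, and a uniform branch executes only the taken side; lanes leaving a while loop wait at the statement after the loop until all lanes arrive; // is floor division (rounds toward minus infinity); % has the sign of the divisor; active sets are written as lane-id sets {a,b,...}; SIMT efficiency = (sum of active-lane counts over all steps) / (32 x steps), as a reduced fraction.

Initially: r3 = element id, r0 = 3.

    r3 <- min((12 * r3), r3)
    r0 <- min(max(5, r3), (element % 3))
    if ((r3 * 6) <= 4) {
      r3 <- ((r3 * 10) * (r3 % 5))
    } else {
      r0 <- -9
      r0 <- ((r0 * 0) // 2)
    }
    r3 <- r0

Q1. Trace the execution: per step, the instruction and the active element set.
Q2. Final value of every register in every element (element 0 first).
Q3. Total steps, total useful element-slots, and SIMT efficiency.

step 0: r3 <- min((12 * r3), r3)     {0,1,2,3,4,5,6,7,8,9,10,11,12,13,14,15,16,17,18,19,20,21,22,23,24,25,26,27,28,29,30,31}
step 1: r0 <- min(max(5, r3), (element % 3)) {0,1,2,3,4,5,6,7,8,9,10,11,12,13,14,15,16,17,18,19,20,21,22,23,24,25,26,27,28,29,30,31}
step 2: eval ((r3 * 6) <= 4)         {0,1,2,3,4,5,6,7,8,9,10,11,12,13,14,15,16,17,18,19,20,21,22,23,24,25,26,27,28,29,30,31}
step 3: r3 <- ((r3 * 10) * (r3 % 5)) {0}
step 4: r0 <- -9                     {1,2,3,4,5,6,7,8,9,10,11,12,13,14,15,16,17,18,19,20,21,22,23,24,25,26,27,28,29,30,31}
step 5: r0 <- ((r0 * 0) // 2)        {1,2,3,4,5,6,7,8,9,10,11,12,13,14,15,16,17,18,19,20,21,22,23,24,25,26,27,28,29,30,31}
step 6: r3 <- r0                     {0,1,2,3,4,5,6,7,8,9,10,11,12,13,14,15,16,17,18,19,20,21,22,23,24,25,26,27,28,29,30,31}

Answer: 7 steps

r3: 0,0,0,0,0,0,0,0,0,0,0,0,0,0,0,0,0,0,0,0,0,0,0,0,0,0,0,0,0,0,0,0
r0: 0,0,0,0,0,0,0,0,0,0,0,0,0,0,0,0,0,0,0,0,0,0,0,0,0,0,0,0,0,0,0,0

steps = 7; useful = 191; efficiency = 191/224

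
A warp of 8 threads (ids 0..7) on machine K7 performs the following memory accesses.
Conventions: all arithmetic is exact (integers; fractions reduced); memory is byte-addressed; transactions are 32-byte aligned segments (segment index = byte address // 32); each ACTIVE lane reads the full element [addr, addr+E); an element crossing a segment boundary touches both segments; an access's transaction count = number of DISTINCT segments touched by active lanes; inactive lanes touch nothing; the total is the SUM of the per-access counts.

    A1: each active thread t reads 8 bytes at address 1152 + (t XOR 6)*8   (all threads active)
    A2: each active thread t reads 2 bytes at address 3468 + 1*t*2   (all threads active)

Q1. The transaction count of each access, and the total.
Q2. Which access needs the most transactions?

A1: 2 transactions
A2: 1 transaction

Answer: 2,1; total 3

Answer: A1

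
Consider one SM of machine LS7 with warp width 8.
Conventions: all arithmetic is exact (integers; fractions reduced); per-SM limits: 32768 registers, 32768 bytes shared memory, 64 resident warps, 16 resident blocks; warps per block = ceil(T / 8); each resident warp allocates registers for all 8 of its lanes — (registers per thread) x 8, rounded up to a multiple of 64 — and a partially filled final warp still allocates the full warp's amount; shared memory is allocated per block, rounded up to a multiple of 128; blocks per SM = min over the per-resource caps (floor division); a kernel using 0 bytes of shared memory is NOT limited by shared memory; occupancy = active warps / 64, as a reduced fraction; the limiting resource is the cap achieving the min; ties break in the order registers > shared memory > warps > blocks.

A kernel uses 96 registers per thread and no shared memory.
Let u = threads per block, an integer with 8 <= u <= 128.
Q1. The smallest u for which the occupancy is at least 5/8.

Answer: u = 17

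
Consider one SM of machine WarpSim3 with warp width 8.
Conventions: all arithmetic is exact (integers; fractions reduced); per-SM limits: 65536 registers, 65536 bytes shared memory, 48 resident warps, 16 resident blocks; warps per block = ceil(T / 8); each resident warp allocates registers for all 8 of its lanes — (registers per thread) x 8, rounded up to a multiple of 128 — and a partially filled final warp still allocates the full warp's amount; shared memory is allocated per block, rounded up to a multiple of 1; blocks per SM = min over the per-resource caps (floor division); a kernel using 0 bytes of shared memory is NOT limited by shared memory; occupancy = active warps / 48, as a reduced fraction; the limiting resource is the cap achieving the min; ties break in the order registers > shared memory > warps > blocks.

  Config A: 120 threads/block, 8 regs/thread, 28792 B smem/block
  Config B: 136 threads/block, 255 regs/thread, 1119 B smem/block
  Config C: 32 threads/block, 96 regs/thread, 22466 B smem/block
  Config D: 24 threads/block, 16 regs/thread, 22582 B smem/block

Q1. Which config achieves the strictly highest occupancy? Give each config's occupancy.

occupancies: A 5/8, B 17/48, C 1/6, D 1/8

Answer: A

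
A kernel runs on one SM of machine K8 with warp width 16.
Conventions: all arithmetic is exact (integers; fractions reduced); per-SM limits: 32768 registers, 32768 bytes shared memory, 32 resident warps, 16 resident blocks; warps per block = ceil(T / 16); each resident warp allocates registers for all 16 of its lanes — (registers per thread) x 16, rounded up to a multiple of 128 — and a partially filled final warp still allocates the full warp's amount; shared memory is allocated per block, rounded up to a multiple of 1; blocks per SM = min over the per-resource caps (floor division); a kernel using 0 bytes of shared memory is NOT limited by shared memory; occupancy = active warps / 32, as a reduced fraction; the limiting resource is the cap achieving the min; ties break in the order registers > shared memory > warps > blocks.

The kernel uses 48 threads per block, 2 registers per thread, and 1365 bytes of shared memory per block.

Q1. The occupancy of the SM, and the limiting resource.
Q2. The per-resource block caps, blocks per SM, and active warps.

Answer: occupancy 15/16, limited by warps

registers: 85 blocks
shared memory: 24 blocks
warps: 10 blocks
blocks: 16 blocks

Answer: 10 blocks, 30 active warps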